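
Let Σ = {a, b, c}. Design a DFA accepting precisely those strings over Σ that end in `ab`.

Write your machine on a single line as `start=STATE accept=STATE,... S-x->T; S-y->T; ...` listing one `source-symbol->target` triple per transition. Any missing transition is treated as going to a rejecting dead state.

start=q0; accept=q2; q0-a->q1; q0-b->q0; q0-c->q0; q1-a->q1; q1-b->q2; q1-c->q0; q2-a->q1; q2-b->q0; q2-c->q0

Let each state record the length of the longest suffix of the input read so far that is also a prefix of `ab`. q1 means the last symbol is `a`; q2 means the last 2 symbols are `ab`. Accept only at q2, where the string currently ends in `ab`.
        a   b   c  
>  q0   q1  q0  q0 
   q1   q1  q2  q0 
 * q2   q1  q0  q0 
(> = start, * = accepting)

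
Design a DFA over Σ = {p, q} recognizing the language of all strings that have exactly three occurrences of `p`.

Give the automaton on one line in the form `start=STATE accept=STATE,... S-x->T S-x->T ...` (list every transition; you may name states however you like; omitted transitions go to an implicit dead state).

Count `p`s, saturating at 4: states S0 through S3 mean 0 through 3 `p`s seen; S4 means more than 3. Each `p` increments (capped at S4); other symbols loop. Accept from {S3}.
        p   q  
>  S0   S1  S0 
   S1   S2  S1 
   S2   S3  S2 
 * S3   S4  S3 
   S4   S4  S4 
(> = start, * = accepting)

start=S0 accept=S3 S0-p->S1 S0-q->S0 S1-p->S2 S1-q->S1 S2-p->S3 S2-q->S2 S3-p->S4 S3-q->S3 S4-p->S4 S4-q->S4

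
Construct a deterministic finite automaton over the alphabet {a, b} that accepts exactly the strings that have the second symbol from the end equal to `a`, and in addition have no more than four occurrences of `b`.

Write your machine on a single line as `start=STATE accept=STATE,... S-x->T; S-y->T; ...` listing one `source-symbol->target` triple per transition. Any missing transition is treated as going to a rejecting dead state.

start=q0; accept=q3,q4,q7,q8,q11,q12,q15,q16,q19; q0-a->q1; q0-b->q2; q1-a->q3; q1-b->q4; q2-a->q5; q2-b->q6; q3-a->q3; q3-b->q4; q4-a->q5; q4-b->q6; q5-a->q7; q5-b->q8; q6-a->q9; q6-b->q10; q7-a->q7; q7-b->q8; q8-a->q9; q8-b->q10; q9-a->q11; q9-b->q12; q10-a->q13; q10-b->q14; q11-a->q11; q11-b->q12; q12-a->q13; q12-b->q14; q13-a->q15; q13-b->q16; q14-a->q17; q14-b->q18; q15-a->q15; q15-b->q16; q16-a->q17; q16-b->q18; q17-a->q19; q17-b->q20; q18-a->q21; q18-b->q18; q19-a->q19; q19-b->q20; q20-a->q21; q20-b->q18; q21-a->q22; q21-b->q20; q22-a->q22; q22-b->q20

Run two small machines in parallel and take their product. The first has 7 states tracking the last 2 symbols read; the second has 6 states tracking the count of `b`s, saturating at 5. A product state is a pair (one from each), accepting exactly when both do.
With 23 states:
          a    b  
>  q0     q1   q2 
   q1     q3   q4 
   q2     q5   q6 
 * q3     q3   q4 
 * q4     q5   q6 
   q5     q7   q8 
   q6     q9  q10 
 * q7     q7   q8 
 * q8     q9  q10 
   q9    q11  q12 
   q10   q13  q14 
 * q11   q11  q12 
 * q12   q13  q14 
   q13   q15  q16 
   q14   q17  q18 
 * q15   q15  q16 
 * q16   q17  q18 
   q17   q19  q20 
   q18   q21  q18 
 * q19   q19  q20 
   q20   q21  q18 
   q21   q22  q20 
   q22   q22  q20 
(> = start, * = accepting)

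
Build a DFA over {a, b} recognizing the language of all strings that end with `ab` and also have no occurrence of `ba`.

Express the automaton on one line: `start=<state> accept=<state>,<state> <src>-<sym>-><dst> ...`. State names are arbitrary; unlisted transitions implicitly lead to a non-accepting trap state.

start=S0 accept=S3 S0-a->S1 S0-b->S2 S1-a->S1 S1-b->S3 S2-a->S2 S2-b->S2 S3-a->S2 S3-b->S2

Run two small machines in parallel and take their product. One (3 states) tracks how much of the suffix `ab` has currently been matched; the other (3 states) tracks partial matches of the forbidden pattern `ba`. Each combined state is a pair, one component from each; accept when both components accept. Minimizing collapses redundant product states.
With 4 states:
        a   b  
>  S0   S1  S2 
   S1   S1  S3 
   S2   S2  S2 
 * S3   S2  S2 
(> = start, * = accepting)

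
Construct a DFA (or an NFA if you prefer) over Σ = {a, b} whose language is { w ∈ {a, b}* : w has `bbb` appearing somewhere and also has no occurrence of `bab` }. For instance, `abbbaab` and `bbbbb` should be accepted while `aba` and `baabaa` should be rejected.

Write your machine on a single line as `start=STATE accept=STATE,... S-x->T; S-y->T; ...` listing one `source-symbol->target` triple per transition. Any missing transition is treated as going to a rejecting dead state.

start=s0; accept=s5,s8,s10; s0-a->s0; s0-b->s1; s1-a->s2; s1-b->s3; s2-a->s0; s2-b->s4; s3-a->s2; s3-b->s5; s4-a->s6; s4-b->s7; s5-a->s8; s5-b->s5; s6-a->s6; s6-b->s4; s7-a->s6; s7-b->s9; s8-a->s10; s8-b->s9; s9-a->s9; s9-b->s9; s10-a->s10; s10-b->s5

Handle the two conditions separately and then intersect. The first has 4 states tracking whether and how much of `bbb` has been seen; the second has 4 states tracking partial matches of the forbidden pattern `bab`. A product state is a pair (one from each), accepting exactly when both do.
11 states suffice.
          a    b  
>  s0     s0   s1 
   s1     s2   s3 
   s2     s0   s4 
   s3     s2   s5 
   s4     s6   s7 
 * s5     s8   s5 
   s6     s6   s4 
   s7     s6   s9 
 * s8    s10   s9 
   s9     s9   s9 
 * s10   s10   s5 
(> = start, * = accepting)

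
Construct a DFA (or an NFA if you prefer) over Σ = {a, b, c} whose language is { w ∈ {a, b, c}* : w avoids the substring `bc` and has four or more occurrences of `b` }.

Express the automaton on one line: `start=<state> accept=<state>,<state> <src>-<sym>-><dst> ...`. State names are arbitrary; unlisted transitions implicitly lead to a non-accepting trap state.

Build one automaton per condition and run them in lockstep. The first has 3 states tracking partial matches of the forbidden pattern `bc`; the second has 6 states tracking the count of `b`s, saturating at 5. A product state is a pair (one from each), accepting exactly when both do. Minimizing collapses redundant product states.
With 10 states:
        a   b   c  
>  q0   q0  q1  q0 
   q1   q2  q3  q4 
   q2   q2  q3  q2 
   q3   q5  q6  q4 
   q4   q4  q4  q4 
   q5   q5  q6  q5 
   q6   q7  q8  q4 
   q7   q7  q8  q7 
 * q8   q9  q8  q4 
 * q9   q9  q8  q9 
(> = start, * = accepting)

start=q0 accept=q8,q9 q0-a->q0 q0-b->q1 q0-c->q0 q1-a->q2 q1-b->q3 q1-c->q4 q2-a->q2 q2-b->q3 q2-c->q2 q3-a->q5 q3-b->q6 q3-c->q4 q4-a->q4 q4-b->q4 q4-c->q4 q5-a->q5 q5-b->q6 q5-c->q5 q6-a->q7 q6-b->q8 q6-c->q4 q7-a->q7 q7-b->q8 q7-c->q7 q8-a->q9 q8-b->q8 q8-c->q4 q9-a->q9 q9-b->q8 q9-c->q9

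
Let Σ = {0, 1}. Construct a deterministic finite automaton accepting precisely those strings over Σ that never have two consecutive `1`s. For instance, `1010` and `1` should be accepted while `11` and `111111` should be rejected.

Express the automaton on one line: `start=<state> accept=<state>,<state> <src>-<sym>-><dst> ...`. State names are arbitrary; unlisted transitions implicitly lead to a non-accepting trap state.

start=A accept=A,B A-0->A A-1->B B-0->A B-1->C C-0->C C-1->C

Track partial matches of the forbidden pattern `11`. State C is a dead state reached once `11` has occurred; every other state accepts. A means no part of `11` is currently matched.
       0  1 
>* A   A  B 
 * B   A  C 
   C   C  C 
(> = start, * = accepting)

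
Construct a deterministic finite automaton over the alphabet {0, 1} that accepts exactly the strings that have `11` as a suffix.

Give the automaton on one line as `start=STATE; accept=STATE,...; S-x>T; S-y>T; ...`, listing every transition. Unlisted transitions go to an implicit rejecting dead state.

start=q0; accept=q2; q0-0>q0; q0-1>q1; q1-0>q0; q1-1>q2; q2-0>q0; q2-1>q2

Remember how much of `11` the current input suffix matches. State q0 means no match yet; q1 means the last symbol is `1`; q2 means the last 2 symbols are `11`. Only q2 accepts. On a mismatch, fall back to the longest proper suffix that is still a prefix of `11`.
3 states suffice.
        0   1  
>  q0   q0  q1 
   q1   q0  q2 
 * q2   q0  q2 
(> = start, * = accepting)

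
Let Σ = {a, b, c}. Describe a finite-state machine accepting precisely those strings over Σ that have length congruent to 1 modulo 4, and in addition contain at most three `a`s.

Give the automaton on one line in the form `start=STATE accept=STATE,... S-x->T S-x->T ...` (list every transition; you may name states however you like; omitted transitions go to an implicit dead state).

start=q0 accept=q1,q2,q14,q15 q0-a->q1 q0-b->q2 q0-c->q2 q1-a->q3 q1-b->q4 q1-c->q4 q2-a->q4 q2-b->q5 q2-c->q5 q3-a->q6 q3-b->q7 q3-c->q7 q4-a->q7 q4-b->q8 q4-c->q8 q5-a->q8 q5-b->q9 q5-c->q9 q6-a->q10 q6-b->q11 q6-c->q11 q7-a->q11 q7-b->q12 q7-c->q12 q8-a->q12 q8-b->q13 q8-c->q13 q9-a->q13 q9-b->q0 q9-c->q0 q10-a->q10 q10-b->q10 q10-c->q10 q11-a->q10 q11-b->q14 q11-c->q14 q12-a->q14 q12-b->q15 q12-c->q15 q13-a->q15 q13-b->q1 q13-c->q1 q14-a->q10 q14-b->q16 q14-c->q16 q15-a->q16 q15-b->q3 q15-c->q3 q16-a->q10 q16-b->q6 q16-c->q6

Build one automaton per condition and run them in lockstep. One (4 states) tracks the input length modulo 4; the other (5 states) tracks the count of `a`s, saturating at 4. Each combined state is a pair, one component from each; accept when both components accept. Equivalent product states are then merged.
With 17 states:
          a    b    c  
>  q0     q1   q2   q2 
 * q1     q3   q4   q4 
 * q2     q4   q5   q5 
   q3     q6   q7   q7 
   q4     q7   q8   q8 
   q5     q8   q9   q9 
   q6    q10  q11  q11 
   q7    q11  q12  q12 
   q8    q12  q13  q13 
   q9    q13   q0   q0 
   q10   q10  q10  q10 
   q11   q10  q14  q14 
   q12   q14  q15  q15 
   q13   q15   q1   q1 
 * q14   q10  q16  q16 
 * q15   q16   q3   q3 
   q16   q10   q6   q6 
(> = start, * = accepting)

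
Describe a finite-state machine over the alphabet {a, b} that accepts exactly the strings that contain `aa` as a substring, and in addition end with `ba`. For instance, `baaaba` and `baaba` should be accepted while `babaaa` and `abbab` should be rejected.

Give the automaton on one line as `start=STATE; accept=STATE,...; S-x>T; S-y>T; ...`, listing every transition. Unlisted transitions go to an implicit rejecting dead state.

Build one automaton per condition and run them in lockstep. One (3 states) tracks whether and how much of `aa` has been seen; the other (3 states) tracks how much of the suffix `ba` has currently been matched. Each combined state is a pair, one component from each; accept when both components accept.
A 7-state machine:
        a   b  
>  S0   S1  S2 
   S1   S3  S2 
   S2   S4  S2 
   S3   S3  S5 
   S4   S3  S2 
   S5   S6  S5 
 * S6   S3  S5 
(> = start, * = accepting)

start=S0; accept=S6; S0-a>S1; S0-b>S2; S1-a>S3; S1-b>S2; S2-a>S4; S2-b>S2; S3-a>S3; S3-b>S5; S4-a>S3; S4-b>S2; S5-a>S6; S5-b>S5; S6-a>S3; S6-b>S5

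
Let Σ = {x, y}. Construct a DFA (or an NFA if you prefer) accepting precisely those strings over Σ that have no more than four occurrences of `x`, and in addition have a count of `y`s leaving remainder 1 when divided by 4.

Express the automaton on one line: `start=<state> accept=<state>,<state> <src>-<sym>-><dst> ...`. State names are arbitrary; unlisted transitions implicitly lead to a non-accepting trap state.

start=s0 accept=s2,s4,s7,s11,s15 s0-x->s1 s0-y->s2 s1-x->s3 s1-y->s4 s2-x->s4 s2-y->s5 s3-x->s6 s3-y->s7 s4-x->s7 s4-y->s8 s5-x->s8 s5-y->s9 s6-x->s10 s6-y->s11 s7-x->s11 s7-y->s12 s8-x->s12 s8-y->s13 s9-x->s13 s9-y->s0 s10-x->s14 s10-y->s15 s11-x->s15 s11-y->s16 s12-x->s16 s12-y->s17 s13-x->s17 s13-y->s1 s14-x->s14 s14-y->s14 s15-x->s14 s15-y->s18 s16-x->s18 s16-y->s19 s17-x->s19 s17-y->s3 s18-x->s14 s18-y->s20 s19-x->s20 s19-y->s6 s20-x->s14 s20-y->s10

Build one automaton per condition and run them in lockstep. One (6 states) tracks the count of `x`s, saturating at 5; the other (4 states) tracks the count of `y`s modulo 4. Each combined state is a pair, one component from each; accept when both components accept. Equivalent product states are then merged.
With 21 states:
          x    y  
>  s0     s1   s2 
   s1     s3   s4 
 * s2     s4   s5 
   s3     s6   s7 
 * s4     s7   s8 
   s5     s8   s9 
   s6    s10  s11 
 * s7    s11  s12 
   s8    s12  s13 
   s9    s13   s0 
   s10   s14  s15 
 * s11   s15  s16 
   s12   s16  s17 
   s13   s17   s1 
   s14   s14  s14 
 * s15   s14  s18 
   s16   s18  s19 
   s17   s19   s3 
   s18   s14  s20 
   s19   s20   s6 
   s20   s14  s10 
(> = start, * = accepting)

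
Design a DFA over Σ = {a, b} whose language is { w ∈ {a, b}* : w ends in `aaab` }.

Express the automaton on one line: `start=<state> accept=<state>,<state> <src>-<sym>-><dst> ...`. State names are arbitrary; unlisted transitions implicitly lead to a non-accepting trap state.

start=s0 accept=s4 s0-a->s1 s0-b->s0 s1-a->s2 s1-b->s0 s2-a->s3 s2-b->s0 s3-a->s3 s3-b->s4 s4-a->s1 s4-b->s0

Remember how much of `aaab` the current input suffix matches. State s0 means no match yet; s1 means the last symbol is `a`; s2 means the last 2 symbols are `aa`; s3 means the last 3 symbols are `aaa`; s4 means the last 4 symbols are `aaab`. Only s4 accepts. On a mismatch, fall back to the longest proper suffix that is still a prefix of `aaab`.
A 5-state machine:
        a   b  
>  s0   s1  s0 
   s1   s2  s0 
   s2   s3  s0 
   s3   s3  s4 
 * s4   s1  s0 
(> = start, * = accepting)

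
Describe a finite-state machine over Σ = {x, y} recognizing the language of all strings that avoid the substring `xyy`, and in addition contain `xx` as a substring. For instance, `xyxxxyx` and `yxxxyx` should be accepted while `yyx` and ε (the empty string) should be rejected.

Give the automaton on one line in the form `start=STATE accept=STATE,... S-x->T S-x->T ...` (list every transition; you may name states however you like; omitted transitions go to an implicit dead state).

start=q0 accept=q2,q4 q0-x->q1 q0-y->q0 q1-x->q2 q1-y->q3 q2-x->q2 q2-y->q4 q3-x->q1 q3-y->q5 q4-x->q2 q4-y->q5 q5-x->q5 q5-y->q5

Run two small machines in parallel and take their product. One (4 states) tracks partial matches of the forbidden pattern `xyy`; the other (3 states) tracks whether and how much of `xx` has been seen. Each combined state is a pair, one component from each; accept when both components accept. Minimizing collapses redundant product states.
With 6 states:
        x   y  
>  q0   q1  q0 
   q1   q2  q3 
 * q2   q2  q4 
   q3   q1  q5 
 * q4   q2  q5 
   q5   q5  q5 
(> = start, * = accepting)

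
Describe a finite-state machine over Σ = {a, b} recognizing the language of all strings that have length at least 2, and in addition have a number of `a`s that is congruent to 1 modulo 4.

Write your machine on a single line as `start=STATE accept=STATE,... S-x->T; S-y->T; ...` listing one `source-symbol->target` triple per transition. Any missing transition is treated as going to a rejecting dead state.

Run two small machines in parallel and take their product. The first has 4 states tracking the input length, saturating at 3; the second has 4 states tracking the count of `a`s modulo 4. A product state is a pair (one from each), accepting exactly when both do.
A 10-state machine:
        a   b  
>  s0   s1  s2 
   s1   s3  s4 
   s2   s4  s5 
   s3   s6  s7 
 * s4   s7  s8 
   s5   s8  s9 
   s6   s9  s6 
   s7   s6  s7 
 * s8   s7  s8 
   s9   s8  s9 
(> = start, * = accepting)

start=s0; accept=s4,s8; s0-a->s1; s0-b->s2; s1-a->s3; s1-b->s4; s2-a->s4; s2-b->s5; s3-a->s6; s3-b->s7; s4-a->s7; s4-b->s8; s5-a->s8; s5-b->s9; s6-a->s9; s6-b->s6; s7-a->s6; s7-b->s7; s8-a->s7; s8-b->s8; s9-a->s8; s9-b->s9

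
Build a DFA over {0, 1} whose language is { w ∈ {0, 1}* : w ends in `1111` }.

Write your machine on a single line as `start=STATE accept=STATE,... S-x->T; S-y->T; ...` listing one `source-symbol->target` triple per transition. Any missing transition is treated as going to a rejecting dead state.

start=s0; accept=s4; s0-0->s0; s0-1->s1; s1-0->s0; s1-1->s2; s2-0->s0; s2-1->s3; s3-0->s0; s3-1->s4; s4-0->s0; s4-1->s4

Remember how much of `1111` the current input suffix matches. State s0 means no match yet; s1 means the last symbol is `1`; s2 means the last 2 symbols are `11`; s3 means the last 3 symbols are `111`; s4 means the last 4 symbols are `1111`. Only s4 accepts. On a mismatch, fall back to the longest proper suffix that is still a prefix of `1111`.
5 states suffice.
        0   1  
>  s0   s0  s1 
   s1   s0  s2 
   s2   s0  s3 
   s3   s0  s4 
 * s4   s0  s4 
(> = start, * = accepting)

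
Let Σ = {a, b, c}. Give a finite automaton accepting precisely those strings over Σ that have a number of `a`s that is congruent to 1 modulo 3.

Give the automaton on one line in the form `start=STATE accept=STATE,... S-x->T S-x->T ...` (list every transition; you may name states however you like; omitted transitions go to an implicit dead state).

start=s0 accept=s1 s0-a->s1 s0-b->s0 s0-c->s0 s1-a->s2 s1-b->s1 s1-c->s1 s2-a->s0 s2-b->s2 s2-c->s2

The only thing that matters is how many `a`s have appeared, reduced mod 3. Use one state per residue: s0 for 0, …, s2 for 2. Reading `a` moves to the next residue; anything else stays put. s1 is accepting.
        a   b   c  
>  s0   s1  s0  s0 
 * s1   s2  s1  s1 
   s2   s0  s2  s2 
(> = start, * = accepting)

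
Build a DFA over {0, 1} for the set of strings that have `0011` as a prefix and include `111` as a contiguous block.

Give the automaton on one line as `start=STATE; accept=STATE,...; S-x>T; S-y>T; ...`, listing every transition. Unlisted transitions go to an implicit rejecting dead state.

start=q0; accept=q10; q0-0>q1; q0-1>q2; q1-0>q3; q1-1>q2; q2-0>q4; q2-1>q5; q3-0>q4; q3-1>q6; q4-0>q4; q4-1>q2; q5-0>q4; q5-1>q7; q6-0>q4; q6-1>q8; q7-0>q7; q7-1>q7; q8-0>q9; q8-1>q10; q9-0>q9; q9-1>q11; q10-0>q10; q10-1>q10; q11-0>q9; q11-1>q8

Build one automaton per condition and run them in lockstep. One (6 states) tracks whether the input so far still matches the prefix `0011`; the other (4 states) tracks whether and how much of `111` has been seen. Each combined state is a pair, one component from each; accept when both components accept.
          0    1  
>  q0     q1   q2 
   q1     q3   q2 
   q2     q4   q5 
   q3     q4   q6 
   q4     q4   q2 
   q5     q4   q7 
   q6     q4   q8 
   q7     q7   q7 
   q8     q9  q10 
   q9     q9  q11 
 * q10   q10  q10 
   q11    q9   q8 
(> = start, * = accepting)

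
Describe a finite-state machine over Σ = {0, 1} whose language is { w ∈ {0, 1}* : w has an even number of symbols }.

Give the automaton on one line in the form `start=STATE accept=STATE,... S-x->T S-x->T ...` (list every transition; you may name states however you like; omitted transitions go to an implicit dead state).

Count input length modulo 2: every symbol advances one step around the cycle q0 → q1 → q0. Accept at q0.
With 2 states:
        0   1  
>* q0   q1  q1 
   q1   q0  q0 
(> = start, * = accepting)

start=q0 accept=q0 q0-0->q1 q0-1->q1 q1-0->q0 q1-1->q0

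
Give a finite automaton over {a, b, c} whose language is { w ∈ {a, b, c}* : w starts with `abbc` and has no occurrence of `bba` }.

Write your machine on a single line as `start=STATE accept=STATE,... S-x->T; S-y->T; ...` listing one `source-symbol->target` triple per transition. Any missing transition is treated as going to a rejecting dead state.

Build one automaton per condition and run them in lockstep. The first has 6 states tracking whether the input so far still matches the prefix `abbc`; the second has 4 states tracking partial matches of the forbidden pattern `bba`. A product state is a pair (one from each), accepting exactly when both do.
12 states suffice.
          a    b    c  
>  q0     q1   q2   q3 
   q1     q3   q4   q3 
   q2     q3   q5   q3 
   q3     q3   q2   q3 
   q4     q3   q6   q3 
   q5     q7   q5   q3 
   q6     q7   q5   q8 
   q7     q7   q7   q7 
 * q8     q8   q9   q8 
 * q9     q8  q10   q8 
 * q10   q11  q10   q8 
   q11   q11  q11  q11 
(> = start, * = accepting)

start=q0; accept=q8,q9,q10; q0-a->q1; q0-b->q2; q0-c->q3; q1-a->q3; q1-b->q4; q1-c->q3; q2-a->q3; q2-b->q5; q2-c->q3; q3-a->q3; q3-b->q2; q3-c->q3; q4-a->q3; q4-b->q6; q4-c->q3; q5-a->q7; q5-b->q5; q5-c->q3; q6-a->q7; q6-b->q5; q6-c->q8; q7-a->q7; q7-b->q7; q7-c->q7; q8-a->q8; q8-b->q9; q8-c->q8; q9-a->q8; q9-b->q10; q9-c->q8; q10-a->q11; q10-b->q10; q10-c->q8; q11-a->q11; q11-b->q11; q11-c->q11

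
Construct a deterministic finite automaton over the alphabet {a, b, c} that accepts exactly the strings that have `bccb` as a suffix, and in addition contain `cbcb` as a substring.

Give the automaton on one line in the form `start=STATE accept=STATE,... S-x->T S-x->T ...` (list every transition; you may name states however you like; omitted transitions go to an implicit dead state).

start=q0 accept=q12 q0-a->q0 q0-b->q1 q0-c->q2 q1-a->q0 q1-b->q1 q1-c->q3 q2-a->q0 q2-b->q4 q2-c->q2 q3-a->q0 q3-b->q4 q3-c->q5 q4-a->q0 q4-b->q1 q4-c->q6 q5-a->q0 q5-b->q7 q5-c->q2 q6-a->q0 q6-b->q8 q6-c->q5 q7-a->q0 q7-b->q1 q7-c->q6 q8-a->q9 q8-b->q8 q8-c->q10 q9-a->q9 q9-b->q8 q9-c->q9 q10-a->q9 q10-b->q8 q10-c->q11 q11-a->q9 q11-b->q12 q11-c->q9 q12-a->q9 q12-b->q8 q12-c->q10

Run two small machines in parallel and take their product. The first has 5 states tracking how much of the suffix `bccb` has currently been matched; the second has 5 states tracking whether and how much of `cbcb` has been seen. A product state is a pair (one from each), accepting exactly when both do.
A 13-state machine:
          a    b    c  
>  q0     q0   q1   q2 
   q1     q0   q1   q3 
   q2     q0   q4   q2 
   q3     q0   q4   q5 
   q4     q0   q1   q6 
   q5     q0   q7   q2 
   q6     q0   q8   q5 
   q7     q0   q1   q6 
   q8     q9   q8  q10 
   q9     q9   q8   q9 
   q10    q9   q8  q11 
   q11    q9  q12   q9 
 * q12    q9   q8  q10 
(> = start, * = accepting)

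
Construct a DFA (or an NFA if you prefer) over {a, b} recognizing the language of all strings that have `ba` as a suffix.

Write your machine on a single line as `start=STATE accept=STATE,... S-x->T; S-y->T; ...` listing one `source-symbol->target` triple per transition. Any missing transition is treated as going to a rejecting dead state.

Remember how much of `ba` the current input suffix matches. State q0 means no match yet; q1 means the last symbol is `b`; q2 means the last 2 symbols are `ba`. Only q2 accepts. On a mismatch, fall back to the longest proper suffix that is still a prefix of `ba`.
A 3-state machine:
        a   b  
>  q0   q0  q1 
   q1   q2  q1 
 * q2   q0  q1 
(> = start, * = accepting)

start=q0; accept=q2; q0-a->q0; q0-b->q1; q1-a->q2; q1-b->q1; q2-a->q0; q2-b->q1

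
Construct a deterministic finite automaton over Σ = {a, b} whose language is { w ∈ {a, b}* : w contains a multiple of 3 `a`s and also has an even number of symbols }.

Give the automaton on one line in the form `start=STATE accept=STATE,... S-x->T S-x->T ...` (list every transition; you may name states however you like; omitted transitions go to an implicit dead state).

start=S0 accept=S0 S0-a->S1 S0-b->S2 S1-a->S3 S1-b->S4 S2-a->S4 S2-b->S0 S3-a->S2 S3-b->S5 S4-a->S5 S4-b->S1 S5-a->S0 S5-b->S3

Run two small machines in parallel and take their product. The first has 3 states tracking the count of `a`s modulo 3; the second has 2 states tracking the input length modulo 2. A product state is a pair (one from each), accepting exactly when both do.
6 states suffice.
        a   b  
>* S0   S1  S2 
   S1   S3  S4 
   S2   S4  S0 
   S3   S2  S5 
   S4   S5  S1 
   S5   S0  S3 
(> = start, * = accepting)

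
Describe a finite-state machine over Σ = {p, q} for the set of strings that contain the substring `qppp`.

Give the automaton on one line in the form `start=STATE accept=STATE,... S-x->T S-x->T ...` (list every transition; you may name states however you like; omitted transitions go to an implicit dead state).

States s0..s3 record the length of the longest prefix of `qppp` that matches the current input suffix. Reaching s4 means `qppp` has been seen, and we stay there forever. Accept from s4.
A 5-state machine:
        p   q  
>  s0   s0  s1 
   s1   s2  s1 
   s2   s3  s1 
   s3   s4  s1 
 * s4   s4  s4 
(> = start, * = accepting)

start=s0 accept=s4 s0-p->s0 s0-q->s1 s1-p->s2 s1-q->s1 s2-p->s3 s2-q->s1 s3-p->s4 s3-q->s1 s4-p->s4 s4-q->s4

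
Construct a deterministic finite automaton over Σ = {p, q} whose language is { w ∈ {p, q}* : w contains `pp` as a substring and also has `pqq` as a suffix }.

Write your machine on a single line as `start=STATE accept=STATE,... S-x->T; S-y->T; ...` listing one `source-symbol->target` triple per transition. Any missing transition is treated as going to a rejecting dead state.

start=S0; accept=S4; S0-p->S1; S0-q->S0; S1-p->S2; S1-q->S0; S2-p->S2; S2-q->S3; S3-p->S2; S3-q->S4; S4-p->S2; S4-q->S5; S5-p->S2; S5-q->S5

Build one automaton per condition and run them in lockstep. One (3 states) tracks whether and how much of `pp` has been seen; the other (4 states) tracks how much of the suffix `pqq` has currently been matched. Each combined state is a pair, one component from each; accept when both components accept. Minimizing collapses redundant product states.
With 6 states:
        p   q  
>  S0   S1  S0 
   S1   S2  S0 
   S2   S2  S3 
   S3   S2  S4 
 * S4   S2  S5 
   S5   S2  S5 
(> = start, * = accepting)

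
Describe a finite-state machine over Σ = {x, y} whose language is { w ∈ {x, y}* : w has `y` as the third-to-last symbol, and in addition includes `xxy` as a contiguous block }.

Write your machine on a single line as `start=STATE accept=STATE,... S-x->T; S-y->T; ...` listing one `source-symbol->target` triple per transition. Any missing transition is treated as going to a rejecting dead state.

Build one automaton per condition and run them in lockstep. The first has 15 states tracking the last 3 symbols read; the second has 4 states tracking whether and how much of `xxy` has been seen. A product state is a pair (one from each), accepting exactly when both do. Minimizing collapses redundant product states.
With 10 states:
       x  y 
>  A   B  A 
   B   C  A 
   C   C  D 
   D   E  F 
   E   G  H 
   F   I  J 
 * G   C  D 
 * H   E  F 
 * I   G  H 
 * J   I  J 
(> = start, * = accepting)

start=A; accept=G,H,I,J; A-x->B; A-y->A; B-x->C; B-y->A; C-x->C; C-y->D; D-x->E; D-y->F; E-x->G; E-y->H; F-x->I; F-y->J; G-x->C; G-y->D; H-x->E; H-y->F; I-x->G; I-y->H; J-x->I; J-y->J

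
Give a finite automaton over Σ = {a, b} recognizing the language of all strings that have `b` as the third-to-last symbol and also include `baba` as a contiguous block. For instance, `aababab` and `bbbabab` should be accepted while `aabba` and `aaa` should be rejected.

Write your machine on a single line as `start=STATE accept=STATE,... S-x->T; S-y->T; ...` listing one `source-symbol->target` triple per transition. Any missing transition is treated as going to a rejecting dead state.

Handle the two conditions separately and then intersect. The first has 15 states tracking the last 3 symbols read; the second has 5 states tracking whether and how much of `baba` has been seen. A product state is a pair (one from each), accepting exactly when both do.
With 23 states:
          a    b  
>  q0     q1   q2 
   q1     q3   q4 
   q2     q5   q6 
   q3     q7   q8 
   q4     q9  q10 
   q5    q11  q12 
   q6    q13  q14 
   q7     q7   q8 
   q8     q9  q10 
   q9    q11  q12 
   q10   q13  q14 
   q11    q7   q8 
   q12   q15  q10 
   q13   q11  q12 
   q14   q13  q14 
   q15   q16  q17 
 * q16   q18  q19 
 * q17   q15  q20 
   q18   q18  q19 
   q19   q15  q20 
   q20   q21  q22 
 * q21   q16  q17 
 * q22   q21  q22 
(> = start, * = accepting)

start=q0; accept=q16,q17,q21,q22; q0-a->q1; q0-b->q2; q1-a->q3; q1-b->q4; q2-a->q5; q2-b->q6; q3-a->q7; q3-b->q8; q4-a->q9; q4-b->q10; q5-a->q11; q5-b->q12; q6-a->q13; q6-b->q14; q7-a->q7; q7-b->q8; q8-a->q9; q8-b->q10; q9-a->q11; q9-b->q12; q10-a->q13; q10-b->q14; q11-a->q7; q11-b->q8; q12-a->q15; q12-b->q10; q13-a->q11; q13-b->q12; q14-a->q13; q14-b->q14; q15-a->q16; q15-b->q17; q16-a->q18; q16-b->q19; q17-a->q15; q17-b->q20; q18-a->q18; q18-b->q19; q19-a->q15; q19-b->q20; q20-a->q21; q20-b->q22; q21-a->q16; q21-b->q17; q22-a->q21; q22-b->q22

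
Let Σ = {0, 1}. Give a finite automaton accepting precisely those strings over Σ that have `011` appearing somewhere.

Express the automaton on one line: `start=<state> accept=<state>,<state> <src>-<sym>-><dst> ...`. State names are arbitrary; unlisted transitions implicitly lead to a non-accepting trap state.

start=q0 accept=q3 q0-0->q1 q0-1->q0 q1-0->q1 q1-1->q2 q2-0->q1 q2-1->q3 q3-0->q3 q3-1->q3

Track how much of `011` has been matched so far: state q0 is no progress, q3 is the absorbing accept state reached once `011` has occurred. Intermediate states record partial matches; on a mismatch, fall back to the longest reusable overlap.
A 4-state machine:
        0   1  
>  q0   q1  q0 
   q1   q1  q2 
   q2   q1  q3 
 * q3   q3  q3 
(> = start, * = accepting)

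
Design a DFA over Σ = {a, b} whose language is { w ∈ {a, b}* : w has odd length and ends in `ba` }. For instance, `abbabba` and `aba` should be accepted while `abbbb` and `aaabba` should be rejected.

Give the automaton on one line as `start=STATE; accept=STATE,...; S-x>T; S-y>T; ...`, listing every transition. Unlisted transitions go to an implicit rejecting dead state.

Build one automaton per condition and run them in lockstep. One (2 states) tracks the input length modulo 2; the other (3 states) tracks how much of the suffix `ba` has currently been matched. Each combined state is a pair, one component from each; accept when both components accept. After merging equivalent states the machine shrinks.
        a   b  
>  q0   q1  q1 
   q1   q0  q2 
   q2   q3  q1 
 * q3   q0  q2 
(> = start, * = accepting)

start=q0; accept=q3; q0-a>q1; q0-b>q1; q1-a>q0; q1-b>q2; q2-a>q3; q2-b>q1; q3-a>q0; q3-b>q2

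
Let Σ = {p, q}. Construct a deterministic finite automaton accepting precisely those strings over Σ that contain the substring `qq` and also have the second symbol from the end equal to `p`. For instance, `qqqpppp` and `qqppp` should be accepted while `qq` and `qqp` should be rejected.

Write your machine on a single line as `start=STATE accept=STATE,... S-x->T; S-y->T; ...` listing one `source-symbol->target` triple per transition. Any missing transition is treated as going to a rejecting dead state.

Run two small machines in parallel and take their product. The first has 3 states tracking whether and how much of `qq` has been seen; the second has 7 states tracking the last 2 symbols read. A product state is a pair (one from each), accepting exactly when both do.
A 10-state machine:
        p   q  
>  s0   s1  s2 
   s1   s3  s4 
   s2   s5  s6 
   s3   s3  s4 
   s4   s5  s6 
   s5   s3  s4 
   s6   s7  s6 
   s7   s8  s9 
 * s8   s8  s9 
 * s9   s7  s6 
(> = start, * = accepting)

start=s0; accept=s8,s9; s0-p->s1; s0-q->s2; s1-p->s3; s1-q->s4; s2-p->s5; s2-q->s6; s3-p->s3; s3-q->s4; s4-p->s5; s4-q->s6; s5-p->s3; s5-q->s4; s6-p->s7; s6-q->s6; s7-p->s8; s7-q->s9; s8-p->s8; s8-q->s9; s9-p->s7; s9-q->s6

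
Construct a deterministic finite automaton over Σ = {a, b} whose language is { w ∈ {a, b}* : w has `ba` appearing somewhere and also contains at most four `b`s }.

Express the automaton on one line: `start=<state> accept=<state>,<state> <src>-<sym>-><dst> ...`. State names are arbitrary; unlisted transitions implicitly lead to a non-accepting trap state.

Run two small machines in parallel and take their product. One (3 states) tracks whether and how much of `ba` has been seen; the other (6 states) tracks the count of `b`s, saturating at 5. Each combined state is a pair, one component from each; accept when both components accept. Minimizing collapses redundant product states.
With 10 states:
        a   b  
>  q0   q0  q1 
   q1   q2  q3 
 * q2   q2  q4 
   q3   q4  q5 
 * q4   q4  q6 
   q5   q6  q7 
 * q6   q6  q8 
   q7   q8  q9 
 * q8   q8  q9 
   q9   q9  q9 
(> = start, * = accepting)

start=q0 accept=q2,q4,q6,q8 q0-a->q0 q0-b->q1 q1-a->q2 q1-b->q3 q2-a->q2 q2-b->q4 q3-a->q4 q3-b->q5 q4-a->q4 q4-b->q6 q5-a->q6 q5-b->q7 q6-a->q6 q6-b->q8 q7-a->q8 q7-b->q9 q8-a->q8 q8-b->q9 q9-a->q9 q9-b->q9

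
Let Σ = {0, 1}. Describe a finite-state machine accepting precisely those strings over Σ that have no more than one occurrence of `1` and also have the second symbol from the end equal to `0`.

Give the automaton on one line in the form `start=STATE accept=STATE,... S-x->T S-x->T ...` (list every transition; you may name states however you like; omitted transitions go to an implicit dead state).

start=q0 accept=q3,q4,q7 q0-0->q1 q0-1->q2 q1-0->q3 q1-1->q4 q2-0->q5 q2-1->q6 q3-0->q3 q3-1->q4 q4-0->q5 q4-1->q6 q5-0->q7 q5-1->q8 q6-0->q9 q6-1->q6 q7-0->q7 q7-1->q8 q8-0->q9 q8-1->q6 q9-0->q10 q9-1->q8 q10-0->q10 q10-1->q8

Run two small machines in parallel and take their product. The first has 3 states tracking the count of `1`s, saturating at 2; the second has 7 states tracking the last 2 symbols read. A product state is a pair (one from each), accepting exactly when both do.
11 states suffice.
          0    1  
>  q0     q1   q2 
   q1     q3   q4 
   q2     q5   q6 
 * q3     q3   q4 
 * q4     q5   q6 
   q5     q7   q8 
   q6     q9   q6 
 * q7     q7   q8 
   q8     q9   q6 
   q9    q10   q8 
   q10   q10   q8 
(> = start, * = accepting)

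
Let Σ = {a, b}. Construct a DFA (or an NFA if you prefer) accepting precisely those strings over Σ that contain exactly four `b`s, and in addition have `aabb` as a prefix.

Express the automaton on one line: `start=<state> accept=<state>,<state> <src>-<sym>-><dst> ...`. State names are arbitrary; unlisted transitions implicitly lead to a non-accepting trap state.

Run two small machines in parallel and take their product. One (6 states) tracks the count of `b`s, saturating at 5; the other (6 states) tracks whether the input so far still matches the prefix `aabb`. Each combined state is a pair, one component from each; accept when both components accept.
With 14 states:
          a    b  
>  q0     q1   q2 
   q1     q3   q2 
   q2     q2   q4 
   q3     q5   q6 
   q4     q4   q7 
   q5     q5   q2 
   q6     q2   q8 
   q7     q7   q9 
   q8     q8  q10 
   q9     q9  q11 
   q10   q10  q12 
   q11   q11  q11 
 * q12   q12  q13 
   q13   q13  q13 
(> = start, * = accepting)

start=q0 accept=q12 q0-a->q1 q0-b->q2 q1-a->q3 q1-b->q2 q2-a->q2 q2-b->q4 q3-a->q5 q3-b->q6 q4-a->q4 q4-b->q7 q5-a->q5 q5-b->q2 q6-a->q2 q6-b->q8 q7-a->q7 q7-b->q9 q8-a->q8 q8-b->q10 q9-a->q9 q9-b->q11 q10-a->q10 q10-b->q12 q11-a->q11 q11-b->q11 q12-a->q12 q12-b->q13 q13-a->q13 q13-b->q13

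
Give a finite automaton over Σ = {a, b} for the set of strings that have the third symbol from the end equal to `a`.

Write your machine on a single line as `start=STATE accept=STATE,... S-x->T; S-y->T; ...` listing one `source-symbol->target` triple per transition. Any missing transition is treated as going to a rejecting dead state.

start=S0; accept=S7,S8,S9,S10; S0-a->S1; S0-b->S2; S1-a->S3; S1-b->S4; S2-a->S5; S2-b->S6; S3-a->S7; S3-b->S8; S4-a->S9; S4-b->S10; S5-a->S11; S5-b->S12; S6-a->S13; S6-b->S14; S7-a->S7; S7-b->S8; S8-a->S9; S8-b->S10; S9-a->S11; S9-b->S12; S10-a->S13; S10-b->S14; S11-a->S7; S11-b->S8; S12-a->S9; S12-b->S10; S13-a->S11; S13-b->S12; S14-a->S13; S14-b->S14

Because acceptance depends on a position counted from the end, the machine has to buffer the most recent 3 symbols. Make each state the string of the last up-to-3 symbols read; on input `x` shift the window left and append `x`. Accept when the buffered window has length 3 and begins with `a`.
A 15-state machine:
          a    b  
>  S0     S1   S2 
   S1     S3   S4 
   S2     S5   S6 
   S3     S7   S8 
   S4     S9  S10 
   S5    S11  S12 
   S6    S13  S14 
 * S7     S7   S8 
 * S8     S9  S10 
 * S9    S11  S12 
 * S10   S13  S14 
   S11    S7   S8 
   S12    S9  S10 
   S13   S11  S12 
   S14   S13  S14 
(> = start, * = accepting)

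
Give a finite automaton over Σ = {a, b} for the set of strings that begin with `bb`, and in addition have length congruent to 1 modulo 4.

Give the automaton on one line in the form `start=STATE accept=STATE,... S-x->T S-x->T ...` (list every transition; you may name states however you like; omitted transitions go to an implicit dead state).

Handle the two conditions separately and then intersect. The first has 4 states tracking whether the input so far still matches the prefix `bb`; the second has 4 states tracking the input length modulo 4. A product state is a pair (one from each), accepting exactly when both do. Equivalent product states are then merged.
With 7 states:
        a   b  
>  q0   q1  q2 
   q1   q1  q1 
   q2   q1  q3 
   q3   q4  q4 
   q4   q5  q5 
   q5   q6  q6 
 * q6   q3  q3 
(> = start, * = accepting)

start=q0 accept=q6 q0-a->q1 q0-b->q2 q1-a->q1 q1-b->q1 q2-a->q1 q2-b->q3 q3-a->q4 q3-b->q4 q4-a->q5 q4-b->q5 q5-a->q6 q5-b->q6 q6-a->q3 q6-b->q3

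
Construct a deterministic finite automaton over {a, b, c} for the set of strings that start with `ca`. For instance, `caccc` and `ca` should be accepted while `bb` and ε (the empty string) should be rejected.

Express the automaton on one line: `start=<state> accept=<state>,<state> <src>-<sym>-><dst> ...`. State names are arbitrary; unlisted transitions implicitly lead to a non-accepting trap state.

Check the first 2 symbols one by one: q0 through q1 record how many have matched `ca` so far; any wrong symbol goes to the dead state q3. After all 2 match we enter the accepting sink q2.
        a   b   c  
>  q0   q3  q3  q1 
   q1   q2  q3  q3 
 * q2   q2  q2  q2 
   q3   q3  q3  q3 
(> = start, * = accepting)

start=q0 accept=q2 q0-a->q3 q0-b->q3 q0-c->q1 q1-a->q2 q1-b->q3 q1-c->q3 q2-a->q2 q2-b->q2 q2-c->q2 q3-a->q3 q3-b->q3 q3-c->q3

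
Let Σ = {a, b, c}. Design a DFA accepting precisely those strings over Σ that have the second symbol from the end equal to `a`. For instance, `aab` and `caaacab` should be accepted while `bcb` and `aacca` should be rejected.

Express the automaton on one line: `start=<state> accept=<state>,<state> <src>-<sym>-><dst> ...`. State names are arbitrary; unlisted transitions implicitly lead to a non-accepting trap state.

start=q0 accept=q4,q5,q6 q0-a->q1 q0-b->q2 q0-c->q3 q1-a->q4 q1-b->q5 q1-c->q6 q2-a->q7 q2-b->q8 q2-c->q9 q3-a->q10 q3-b->q11 q3-c->q12 q4-a->q4 q4-b->q5 q4-c->q6 q5-a->q7 q5-b->q8 q5-c->q9 q6-a->q10 q6-b->q11 q6-c->q12 q7-a->q4 q7-b->q5 q7-c->q6 q8-a->q7 q8-b->q8 q8-c->q9 q9-a->q10 q9-b->q11 q9-c->q12 q10-a->q4 q10-b->q5 q10-c->q6 q11-a->q7 q11-b->q8 q11-c->q9 q12-a->q10 q12-b->q11 q12-c->q12

Because acceptance depends on a position counted from the end, the machine has to buffer the most recent 2 symbols. Make each state the string of the last up-to-2 symbols read; on input `x` shift the window left and append `x`. Accept when the buffered window has length 2 and begins with `a`.
With 13 states:
          a    b    c  
>  q0     q1   q2   q3 
   q1     q4   q5   q6 
   q2     q7   q8   q9 
   q3    q10  q11  q12 
 * q4     q4   q5   q6 
 * q5     q7   q8   q9 
 * q6    q10  q11  q12 
   q7     q4   q5   q6 
   q8     q7   q8   q9 
   q9    q10  q11  q12 
   q10    q4   q5   q6 
   q11    q7   q8   q9 
   q12   q10  q11  q12 
(> = start, * = accepting)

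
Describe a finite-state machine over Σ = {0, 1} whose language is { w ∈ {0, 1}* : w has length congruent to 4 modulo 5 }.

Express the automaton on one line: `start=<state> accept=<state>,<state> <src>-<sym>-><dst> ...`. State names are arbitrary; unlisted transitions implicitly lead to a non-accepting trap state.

start=A accept=E A-0->B A-1->B B-0->C B-1->C C-0->D C-1->D D-0->E D-1->E E-0->A E-1->A

Only the length mod 5 matters, so use a 5-cycle: from any state, every input symbol moves to the next state, wrapping E back to A. Mark E accepting.
With 5 states:
       0  1 
>  A   B  B 
   B   C  C 
   C   D  D 
   D   E  E 
 * E   A  A 
(> = start, * = accepting)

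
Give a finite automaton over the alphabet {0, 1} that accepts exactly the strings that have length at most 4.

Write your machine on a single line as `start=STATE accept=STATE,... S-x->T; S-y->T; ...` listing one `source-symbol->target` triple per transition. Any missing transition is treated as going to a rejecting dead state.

start=q0; accept=q0,q1,q2,q3,q4; q0-0->q1; q0-1->q1; q1-0->q2; q1-1->q2; q2-0->q3; q2-1->q3; q3-0->q4; q3-1->q4; q4-0->q5; q4-1->q5; q5-0->q5; q5-1->q5

We only need to distinguish lengths 0, 1, …, 4, and '>4'. Chain q0 → q1 → q2 → q3 → q4 → q5 on every symbol, with q5 looping. Accepting states: {q0, q1, q2, q3, q4}.
        0   1  
>* q0   q1  q1 
 * q1   q2  q2 
 * q2   q3  q3 
 * q3   q4  q4 
 * q4   q5  q5 
   q5   q5  q5 
(> = start, * = accepting)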